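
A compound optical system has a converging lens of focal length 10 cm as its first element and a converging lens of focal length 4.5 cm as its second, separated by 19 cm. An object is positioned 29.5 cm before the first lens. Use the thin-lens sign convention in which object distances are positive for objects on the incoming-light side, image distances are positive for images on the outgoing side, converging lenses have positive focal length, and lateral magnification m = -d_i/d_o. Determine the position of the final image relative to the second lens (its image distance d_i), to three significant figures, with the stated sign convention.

Applying the thin-lens equation to the first lens, 1/10 = 1/29.5 + 1/d_i1, which gives d_i1 = 15.128 cm.
The intermediate image is 15.128 cm to the right of lens 1, so d_o2 = L - d_i1 = 19 - 15.128 = 3.872 cm.
Applying the thin-lens equation again with f_2 = 4.5 cm and d_o2 = 3.872 cm gives d_i2 = -27.735 cm.

-27.7 cm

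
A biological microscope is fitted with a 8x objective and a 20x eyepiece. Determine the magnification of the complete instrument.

160

The overall magnification of a compound microscope is the product of the objective and eyepiece magnifications:
M = M_obj x M_eye = 8 x 20 = 160.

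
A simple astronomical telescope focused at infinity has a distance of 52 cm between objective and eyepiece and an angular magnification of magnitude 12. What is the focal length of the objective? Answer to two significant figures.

48 cm

In normal adjustment the tube length equals f_obj + f_eye and |M| = f_obj/f_eye.
So f_obj = 12 f_eye and 12 f_eye + f_eye = 52 cm, giving f_eye = 52/13 = 4.000 cm and f_obj = 48.000 cm.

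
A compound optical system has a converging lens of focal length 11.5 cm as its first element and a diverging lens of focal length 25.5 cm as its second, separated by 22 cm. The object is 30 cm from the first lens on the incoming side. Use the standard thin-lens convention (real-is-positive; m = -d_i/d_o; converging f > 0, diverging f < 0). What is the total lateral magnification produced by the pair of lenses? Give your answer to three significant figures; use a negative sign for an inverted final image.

-0.549

Lens 1: 1/d_i1 = 1/f_1 - 1/d_o1 = 1/11.5 - 1/30 = 0.05362 cm^-1, so d_i1 = 18.649 cm.
m_1 = -(18.649)/30 = -0.6216.
That image sits 3.351 cm in front of the second lens, so d_o2 = 3.351 cm.
Lens 2: 1/d_i2 = 1/f_2 - 1/d_o2 = 1/(-25.5) - 1/(3.351) = -0.33760 cm^-1, so d_i2 = -2.962 cm.
m_2 = -(-2.962)/(3.351) = 0.8838.
The system's lateral magnification is m_1 m_2 = (-0.6216)(0.8838) = -0.5494.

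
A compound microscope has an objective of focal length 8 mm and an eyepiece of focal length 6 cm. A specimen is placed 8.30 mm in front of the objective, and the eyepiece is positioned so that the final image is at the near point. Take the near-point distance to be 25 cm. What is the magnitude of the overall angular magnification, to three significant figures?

138

Convert to cm: f_obj = 8 mm = 0.8 cm; d_o = 8.30 mm = 0.83 cm.
Objective: 1/d_i = 1/f_obj - 1/d_o = 1/0.8 - 1/0.83 = 0.04518 cm^-1, so d_i = 22.133 cm.
m_obj = -d_i/d_o = -22.133/0.83 = -26.667.
Eyepiece angular magnification (image at near point): M_eye = 1 + D/f_e = 1 + 25/6 = 5.167.
Overall M = m_obj x M_eye = (-26.667)(5.167) = -137.78.
|M| = 137.78.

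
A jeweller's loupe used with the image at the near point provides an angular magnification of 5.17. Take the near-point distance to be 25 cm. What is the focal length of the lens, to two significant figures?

For the image at the near point, M = 1 + D/f.
f = D/(M - 1) = 25/(5.17 - 1) = 5.995 cm.

6.0 cm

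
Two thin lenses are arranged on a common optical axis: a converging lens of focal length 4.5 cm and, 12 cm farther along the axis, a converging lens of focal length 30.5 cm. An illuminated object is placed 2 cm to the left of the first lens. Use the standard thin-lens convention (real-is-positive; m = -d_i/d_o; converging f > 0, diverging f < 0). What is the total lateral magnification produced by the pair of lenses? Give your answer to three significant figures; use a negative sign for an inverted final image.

Lens 1: 1/d_i1 = 1/f_1 - 1/d_o1 = 1/4.5 - 1/2 = -0.27778 cm^-1, so d_i1 = -3.600 cm.
m_1 = -(-3.600)/2 = 1.8000.
The intermediate image is virtual, 3.600 cm to the left of lens 1, so d_o2 = L - d_i1 = 12 - (-3.600) = 15.600 cm.
Lens 2: 1/d_i2 = 1/f_2 - 1/d_o2 = 1/30.5 - 1/(15.600) = -0.03132 cm^-1, so d_i2 = -31.933 cm.
m_2 = -(-31.933)/(15.600) = 2.0470.
The system's lateral magnification is m_1 m_2 = (1.8000)(2.0470) = 3.6846.

3.68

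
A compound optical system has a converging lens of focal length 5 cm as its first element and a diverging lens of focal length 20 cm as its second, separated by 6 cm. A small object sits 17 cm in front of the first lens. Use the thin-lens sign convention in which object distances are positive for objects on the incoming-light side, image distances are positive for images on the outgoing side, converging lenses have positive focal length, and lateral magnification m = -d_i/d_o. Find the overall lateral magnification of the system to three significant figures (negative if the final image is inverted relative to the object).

First lens: d_i1 = 1/(1/5 - 1/17) = 7.083 cm.
m_1 = -(7.083)/17 = -0.4167.
This image would form 7.083 cm past lens 1, i.e. 1.083 cm beyond lens 2, so it is a virtual object for lens 2: d_o2 = 6 - 7.083 = -1.083 cm.
Second lens: d_i2 = 1/(1/(-20) - 1/(-1.083)) = 1.145 cm.
m_2 = -(1.145)/(-1.083) = 1.0573.
Total m = m_1 x m_2 = (-0.4167)(1.0573) = -0.4405.

-0.441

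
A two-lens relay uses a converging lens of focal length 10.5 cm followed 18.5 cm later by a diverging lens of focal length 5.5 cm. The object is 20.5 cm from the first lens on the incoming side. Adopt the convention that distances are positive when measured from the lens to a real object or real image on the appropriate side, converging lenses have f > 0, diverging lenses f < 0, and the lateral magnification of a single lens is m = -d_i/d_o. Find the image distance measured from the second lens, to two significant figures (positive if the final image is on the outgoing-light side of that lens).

6.7 cm

First lens: d_i1 = 1/(1/10.5 - 1/20.5) = 21.525 cm.
Since 21.525 cm > 18.5 cm, the first image lies past the second lens and serves as a virtual object: d_o2 = L - d_i1 = -3.025 cm.
Second lens: d_i2 = 1/(1/(-5.5) - 1/(-3.025)) = 6.722 cm.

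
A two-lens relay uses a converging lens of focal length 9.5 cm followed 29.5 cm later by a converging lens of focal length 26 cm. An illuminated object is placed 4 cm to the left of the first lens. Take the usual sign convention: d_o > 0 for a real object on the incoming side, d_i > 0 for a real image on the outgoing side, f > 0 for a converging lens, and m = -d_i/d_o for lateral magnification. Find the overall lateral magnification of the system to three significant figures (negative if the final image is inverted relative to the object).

-4.31

First lens: d_i1 = 1/(1/9.5 - 1/4) = -6.909 cm.
m_1 = -(-6.909)/4 = 1.7273.
With d_i1 < 0 the first image is virtual and lies on the object side; the object distance for lens 2 is d_o2 = 29.5 - (-6.909) = 36.409 cm.
Second lens: d_i2 = 1/(1/26 - 1/(36.409)) = 90.943 cm.
m_2 = -(90.943)/(36.409) = -2.4978.
Overall magnification: m = m_1 m_2 = -4.3144.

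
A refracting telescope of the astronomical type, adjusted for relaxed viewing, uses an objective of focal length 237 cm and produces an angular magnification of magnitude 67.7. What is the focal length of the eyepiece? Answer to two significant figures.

|M| = f_obj/f_eye, so f_eye = f_obj/|M| = 237/67.7 = 3.501 cm.

3.5 cm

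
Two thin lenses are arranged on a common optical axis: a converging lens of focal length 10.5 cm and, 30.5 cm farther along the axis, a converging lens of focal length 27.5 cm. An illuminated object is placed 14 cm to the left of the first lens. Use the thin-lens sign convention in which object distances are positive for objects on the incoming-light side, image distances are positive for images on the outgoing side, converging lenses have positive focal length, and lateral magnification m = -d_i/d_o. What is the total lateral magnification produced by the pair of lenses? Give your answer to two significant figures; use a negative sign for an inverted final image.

-2.1

First lens: d_i1 = 1/(1/10.5 - 1/14) = 42.000 cm.
m_1 = -(42.000)/14 = -3.0000.
Since 42.000 cm > 30.5 cm, the first image lies past the second lens and serves as a virtual object: d_o2 = L - d_i1 = -11.500 cm.
Second lens: d_i2 = 1/(1/27.5 - 1/(-11.500)) = 8.109 cm.
m_2 = -(8.109)/(-11.500) = 0.7051.
Overall magnification: m = m_1 m_2 = -2.1154.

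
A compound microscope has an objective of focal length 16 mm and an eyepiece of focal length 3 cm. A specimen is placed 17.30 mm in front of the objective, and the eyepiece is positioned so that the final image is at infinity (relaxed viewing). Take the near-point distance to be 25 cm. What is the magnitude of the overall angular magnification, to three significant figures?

Convert to cm: f_obj = 16 mm = 1.6 cm; d_o = 17.30 mm = 1.73 cm.
Objective: 1/d_i = 1/f_obj - 1/d_o = 1/1.6 - 1/1.73 = 0.04697 cm^-1, so d_i = 21.292 cm.
m_obj = -d_i/d_o = -21.292/1.73 = -12.308.
Eyepiece angular magnification (image at infinity): M_eye = D/f_e = 25/3 = 8.333.
Overall M = m_obj x M_eye = (-12.308)(8.333) = -102.56.
|M| = 102.56.

103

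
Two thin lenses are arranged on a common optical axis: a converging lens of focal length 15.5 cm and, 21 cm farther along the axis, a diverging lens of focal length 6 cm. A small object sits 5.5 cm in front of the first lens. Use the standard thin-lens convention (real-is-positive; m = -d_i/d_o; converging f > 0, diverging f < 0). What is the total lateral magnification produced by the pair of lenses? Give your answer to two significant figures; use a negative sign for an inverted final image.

Applying the thin-lens equation to the first lens, 1/15.5 = 1/5.5 + 1/d_i1, which gives d_i1 = -8.525 cm.
Its lateral magnification is m_1 = -d_i1/d_o1 = -(-8.525)/5.5 = 1.5500.
With d_i1 < 0 the first image is virtual and lies on the object side; the object distance for lens 2 is d_o2 = 21 - (-8.525) = 29.525 cm.
Applying the thin-lens equation again with f_2 = -6 cm and d_o2 = 29.525 cm gives d_i2 = -4.987 cm.
m_2 = -(-4.987)/(29.525) = 0.1689.
Total m = m_1 x m_2 = (1.5500)(0.1689) = 0.2618.

0.26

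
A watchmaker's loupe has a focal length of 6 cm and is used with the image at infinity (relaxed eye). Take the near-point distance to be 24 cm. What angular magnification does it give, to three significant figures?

M = D/f = 24/6 = 4.000.

4.00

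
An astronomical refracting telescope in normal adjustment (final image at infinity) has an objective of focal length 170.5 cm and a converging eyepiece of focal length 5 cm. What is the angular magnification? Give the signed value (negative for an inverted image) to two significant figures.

M = -f_obj/f_eye = -170.5/(5) = -34.100.

-34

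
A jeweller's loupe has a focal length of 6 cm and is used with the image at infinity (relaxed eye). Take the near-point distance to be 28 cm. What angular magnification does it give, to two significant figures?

M = D/f = 28/6 = 4.667.

4.7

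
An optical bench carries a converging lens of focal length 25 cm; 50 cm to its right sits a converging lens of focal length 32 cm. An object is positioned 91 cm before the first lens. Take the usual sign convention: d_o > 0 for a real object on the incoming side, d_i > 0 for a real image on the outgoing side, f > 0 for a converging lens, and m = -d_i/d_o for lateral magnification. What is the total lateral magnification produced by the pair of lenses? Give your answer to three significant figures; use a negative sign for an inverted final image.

Applying the thin-lens equation to the first lens, 1/25 = 1/91 + 1/d_i1, which gives d_i1 = 34.470 cm.
Its lateral magnification is m_1 = -d_i1/d_o1 = -(34.470)/91 = -0.3788.
The intermediate image is 34.470 cm to the right of lens 1, so d_o2 = L - d_i1 = 50 - 34.470 = 15.530 cm.
Applying the thin-lens equation again with f_2 = 32 cm and d_o2 = 15.530 cm gives d_i2 = -30.175 cm.
m_2 = -(-30.175)/(15.530) = 1.9430.
Overall magnification: m = m_1 m_2 = -0.7360.

-0.736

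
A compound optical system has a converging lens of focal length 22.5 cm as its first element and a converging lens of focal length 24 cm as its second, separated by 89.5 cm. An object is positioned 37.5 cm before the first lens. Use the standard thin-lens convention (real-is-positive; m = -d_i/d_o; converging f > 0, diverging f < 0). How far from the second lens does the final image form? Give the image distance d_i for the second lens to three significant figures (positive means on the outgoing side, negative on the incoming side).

Lens 1: 1/d_i1 = 1/f_1 - 1/d_o1 = 1/22.5 - 1/37.5 = 0.01778 cm^-1, so d_i1 = 56.250 cm.
That image sits 33.250 cm in front of the second lens, so d_o2 = 33.250 cm.
Lens 2: 1/d_i2 = 1/f_2 - 1/d_o2 = 1/24 - 1/(33.250) = 0.01159 cm^-1, so d_i2 = 86.270 cm.

86.3 cm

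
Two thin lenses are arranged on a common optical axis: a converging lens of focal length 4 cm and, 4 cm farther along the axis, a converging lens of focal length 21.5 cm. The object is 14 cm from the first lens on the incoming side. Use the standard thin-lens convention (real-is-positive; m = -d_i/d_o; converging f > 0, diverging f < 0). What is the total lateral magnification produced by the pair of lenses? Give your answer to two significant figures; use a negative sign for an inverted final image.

Applying the thin-lens equation to the first lens, 1/4 = 1/14 + 1/d_i1, which gives d_i1 = 5.600 cm.
Its lateral magnification is m_1 = -d_i1/d_o1 = -(5.600)/14 = -0.4000.
This image would form 5.600 cm past lens 1, i.e. 1.600 cm beyond lens 2, so it is a virtual object for lens 2: d_o2 = 4 - 5.600 = -1.600 cm.
Applying the thin-lens equation again with f_2 = 21.5 cm and d_o2 = -1.600 cm gives d_i2 = 1.489 cm.
m_2 = -(1.489)/(-1.600) = 0.9307.
The system's lateral magnification is m_1 m_2 = (-0.4000)(0.9307) = -0.3723.

-0.37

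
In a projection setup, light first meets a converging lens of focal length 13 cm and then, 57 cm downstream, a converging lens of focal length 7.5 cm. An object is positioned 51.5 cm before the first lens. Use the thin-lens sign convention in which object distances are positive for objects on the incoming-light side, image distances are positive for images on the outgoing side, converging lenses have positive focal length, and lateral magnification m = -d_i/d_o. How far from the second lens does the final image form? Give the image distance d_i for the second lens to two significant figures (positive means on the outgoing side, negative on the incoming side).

First lens: d_i1 = 1/(1/13 - 1/51.5) = 17.390 cm.
Object distance for lens 2: d_o2 = 57 - 17.390 = 39.610 cm.
Second lens: d_i2 = 1/(1/7.5 - 1/(39.610)) = 9.252 cm.

9.3 cm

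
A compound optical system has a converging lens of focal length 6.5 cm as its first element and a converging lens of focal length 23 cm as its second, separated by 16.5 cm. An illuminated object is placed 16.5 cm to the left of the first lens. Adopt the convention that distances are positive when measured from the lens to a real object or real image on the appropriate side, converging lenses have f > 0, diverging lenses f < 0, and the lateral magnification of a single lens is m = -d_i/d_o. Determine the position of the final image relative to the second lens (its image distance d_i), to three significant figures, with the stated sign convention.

-7.71 cm

First lens: d_i1 = 1/(1/6.5 - 1/16.5) = 10.725 cm.
That image sits 5.775 cm in front of the second lens, so d_o2 = 5.775 cm.
Second lens: d_i2 = 1/(1/23 - 1/(5.775)) = -7.711 cm.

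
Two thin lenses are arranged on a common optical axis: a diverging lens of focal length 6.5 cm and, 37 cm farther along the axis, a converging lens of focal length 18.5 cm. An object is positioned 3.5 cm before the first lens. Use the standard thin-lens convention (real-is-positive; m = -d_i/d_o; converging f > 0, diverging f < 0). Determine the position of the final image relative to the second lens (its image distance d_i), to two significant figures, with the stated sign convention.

35 cm

First lens: d_i1 = 1/(1/(-6.5) - 1/3.5) = -2.275 cm.
With d_i1 < 0 the first image is virtual and lies on the object side; the object distance for lens 2 is d_o2 = 37 - (-2.275) = 39.275 cm.
Second lens: d_i2 = 1/(1/18.5 - 1/(39.275)) = 34.974 cm.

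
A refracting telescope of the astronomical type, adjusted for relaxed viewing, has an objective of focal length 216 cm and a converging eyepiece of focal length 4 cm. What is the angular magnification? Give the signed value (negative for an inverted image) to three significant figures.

-54.0

M = -f_obj/f_eye = -216/(4) = -54.000.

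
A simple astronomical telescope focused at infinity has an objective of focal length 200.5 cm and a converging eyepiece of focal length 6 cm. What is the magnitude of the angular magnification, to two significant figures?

|M| = f_obj/|f_eye| = 200.5/6 = 33.417.

33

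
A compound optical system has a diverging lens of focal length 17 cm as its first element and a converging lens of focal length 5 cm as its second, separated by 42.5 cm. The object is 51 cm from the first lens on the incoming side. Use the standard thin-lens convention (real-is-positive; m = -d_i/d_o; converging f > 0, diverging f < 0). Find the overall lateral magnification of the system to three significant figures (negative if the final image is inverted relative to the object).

-0.0249

Applying the thin-lens equation to the first lens, 1/(-17) = 1/51 + 1/d_i1, which gives d_i1 = -12.750 cm.
Its lateral magnification is m_1 = -d_i1/d_o1 = -(-12.750)/51 = 0.2500.
With d_i1 < 0 the first image is virtual and lies on the object side; the object distance for lens 2 is d_o2 = 42.5 - (-12.750) = 55.250 cm.
Applying the thin-lens equation again with f_2 = 5 cm and d_o2 = 55.250 cm gives d_i2 = 5.498 cm.
m_2 = -(5.498)/(55.250) = -0.0995.
The system's lateral magnification is m_1 m_2 = (0.2500)(-0.0995) = -0.0249.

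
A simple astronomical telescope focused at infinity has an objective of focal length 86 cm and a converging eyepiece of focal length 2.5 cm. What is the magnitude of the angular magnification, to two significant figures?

|M| = f_obj/|f_eye| = 86/2.5 = 34.400.

34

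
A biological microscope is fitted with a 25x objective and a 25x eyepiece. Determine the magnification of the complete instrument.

The overall magnification of a compound microscope is the product of the objective and eyepiece magnifications:
M = M_obj x M_eye = 25 x 25 = 625.

625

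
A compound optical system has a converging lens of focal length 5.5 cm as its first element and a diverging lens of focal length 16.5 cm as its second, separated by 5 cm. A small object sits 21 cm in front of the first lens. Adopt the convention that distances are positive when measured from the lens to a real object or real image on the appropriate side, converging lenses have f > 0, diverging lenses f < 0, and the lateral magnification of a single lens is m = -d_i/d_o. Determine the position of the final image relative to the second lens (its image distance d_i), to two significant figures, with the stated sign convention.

Applying the thin-lens equation to the first lens, 1/5.5 = 1/21 + 1/d_i1, which gives d_i1 = 7.452 cm.
This image would form 7.452 cm past lens 1, i.e. 2.452 cm beyond lens 2, so it is a virtual object for lens 2: d_o2 = 5 - 7.452 = -2.452 cm.
Applying the thin-lens equation again with f_2 = -16.5 cm and d_o2 = -2.452 cm gives d_i2 = 2.879 cm.

2.9 cm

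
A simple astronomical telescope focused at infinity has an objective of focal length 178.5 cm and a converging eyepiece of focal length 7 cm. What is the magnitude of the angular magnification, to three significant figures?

|M| = f_obj/|f_eye| = 178.5/7 = 25.500.

25.5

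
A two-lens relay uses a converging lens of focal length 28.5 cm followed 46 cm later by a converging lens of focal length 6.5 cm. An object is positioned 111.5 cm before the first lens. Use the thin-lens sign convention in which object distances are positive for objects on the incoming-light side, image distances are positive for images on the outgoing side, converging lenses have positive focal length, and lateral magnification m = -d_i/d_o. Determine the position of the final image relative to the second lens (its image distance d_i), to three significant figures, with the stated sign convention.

Lens 1: 1/d_i1 = 1/f_1 - 1/d_o1 = 1/28.5 - 1/111.5 = 0.02612 cm^-1, so d_i1 = 38.286 cm.
That image sits 7.714 cm in front of the second lens, so d_o2 = 7.714 cm.
Lens 2: 1/d_i2 = 1/f_2 - 1/d_o2 = 1/6.5 - 1/(7.714) = 0.02421 cm^-1, so d_i2 = 41.306 cm.

41.3 cm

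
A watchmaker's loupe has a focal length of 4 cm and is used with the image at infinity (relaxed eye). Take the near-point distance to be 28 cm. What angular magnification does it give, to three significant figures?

M = D/f = 28/4 = 7.000.

7.00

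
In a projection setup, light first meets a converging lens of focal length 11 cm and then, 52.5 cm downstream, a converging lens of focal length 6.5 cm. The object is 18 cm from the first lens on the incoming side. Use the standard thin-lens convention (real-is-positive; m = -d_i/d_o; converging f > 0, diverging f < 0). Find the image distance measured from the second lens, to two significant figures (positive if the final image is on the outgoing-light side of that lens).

8.9 cm

First lens: d_i1 = 1/(1/11 - 1/18) = 28.286 cm.
The intermediate image is 28.286 cm to the right of lens 1, so d_o2 = L - d_i1 = 52.5 - 28.286 = 24.214 cm.
Second lens: d_i2 = 1/(1/6.5 - 1/(24.214)) = 8.885 cm.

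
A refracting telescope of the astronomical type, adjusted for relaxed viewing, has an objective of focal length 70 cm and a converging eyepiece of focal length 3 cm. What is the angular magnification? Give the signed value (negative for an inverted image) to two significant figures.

M = -f_obj/f_eye = -70/(3) = -23.333.

-23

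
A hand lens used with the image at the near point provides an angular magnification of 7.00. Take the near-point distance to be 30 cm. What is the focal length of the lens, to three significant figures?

5.00 cm

For the image at the near point, M = 1 + D/f.
f = D/(M - 1) = 30/(7.0 - 1) = 5.000 cm.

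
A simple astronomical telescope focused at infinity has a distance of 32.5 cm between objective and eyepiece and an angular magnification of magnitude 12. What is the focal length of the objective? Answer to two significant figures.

30 cm

In normal adjustment the tube length equals f_obj + f_eye and |M| = f_obj/f_eye.
So f_obj = 12 f_eye and 12 f_eye + f_eye = 32.5 cm, giving f_eye = 32.5/13 = 2.500 cm and f_obj = 30.000 cm.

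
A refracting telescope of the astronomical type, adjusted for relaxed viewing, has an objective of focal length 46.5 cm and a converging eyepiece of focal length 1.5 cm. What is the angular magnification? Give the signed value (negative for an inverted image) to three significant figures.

-31.0

M = -f_obj/f_eye = -46.5/(1.5) = -31.000.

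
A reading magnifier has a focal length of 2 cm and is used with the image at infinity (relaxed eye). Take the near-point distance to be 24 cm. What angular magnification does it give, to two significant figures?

M = D/f = 24/2 = 12.000.

12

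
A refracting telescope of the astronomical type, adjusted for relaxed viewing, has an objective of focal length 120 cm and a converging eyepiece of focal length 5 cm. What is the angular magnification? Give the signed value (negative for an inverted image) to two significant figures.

M = -f_obj/f_eye = -120/(5) = -24.000.

-24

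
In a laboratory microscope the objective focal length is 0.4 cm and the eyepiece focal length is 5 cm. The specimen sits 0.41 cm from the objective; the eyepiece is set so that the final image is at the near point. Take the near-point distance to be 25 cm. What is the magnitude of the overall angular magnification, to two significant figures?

Objective: 1/d_i = 1/f_obj - 1/d_o = 1/0.4 - 1/0.41 = 0.06098 cm^-1, so d_i = 16.400 cm.
m_obj = -d_i/d_o = -16.400/0.41 = -40.000.
Eyepiece angular magnification (image at near point): M_eye = 1 + D/f_e = 1 + 25/5 = 6.000.
Overall M = m_obj x M_eye = (-40.000)(6.000) = -240.00.
|M| = 240.00.

240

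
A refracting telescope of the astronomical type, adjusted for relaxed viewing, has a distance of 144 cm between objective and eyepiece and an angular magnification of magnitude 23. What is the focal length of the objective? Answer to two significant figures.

140 cm

In normal adjustment the tube length equals f_obj + f_eye and |M| = f_obj/f_eye.
So f_obj = 23 f_eye and 23 f_eye + f_eye = 144 cm, giving f_eye = 144/24 = 6.000 cm and f_obj = 138.000 cm.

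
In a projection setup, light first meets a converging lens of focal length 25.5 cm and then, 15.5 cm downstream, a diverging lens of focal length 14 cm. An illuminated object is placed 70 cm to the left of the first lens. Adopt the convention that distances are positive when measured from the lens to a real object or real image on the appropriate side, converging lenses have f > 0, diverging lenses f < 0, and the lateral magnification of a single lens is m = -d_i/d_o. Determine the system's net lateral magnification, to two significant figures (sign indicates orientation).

0.76

First lens: d_i1 = 1/(1/25.5 - 1/70) = 40.112 cm.
m_1 = -(40.112)/70 = -0.5730.
Since 40.112 cm > 15.5 cm, the first image lies past the second lens and serves as a virtual object: d_o2 = L - d_i1 = -24.612 cm.
Second lens: d_i2 = 1/(1/(-14) - 1/(-24.612)) = -32.469 cm.
m_2 = -(-32.469)/(-24.612) = -1.3192.
Total m = m_1 x m_2 = (-0.5730)(-1.3192) = 0.7560.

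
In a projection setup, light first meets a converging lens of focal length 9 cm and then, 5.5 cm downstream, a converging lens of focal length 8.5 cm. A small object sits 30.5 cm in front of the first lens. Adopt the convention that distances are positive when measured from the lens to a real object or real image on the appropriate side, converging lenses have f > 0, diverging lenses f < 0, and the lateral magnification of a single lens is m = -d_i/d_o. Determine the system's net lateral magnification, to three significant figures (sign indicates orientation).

Applying the thin-lens equation to the first lens, 1/9 = 1/30.5 + 1/d_i1, which gives d_i1 = 12.767 cm.
Its lateral magnification is m_1 = -d_i1/d_o1 = -(12.767)/30.5 = -0.4186.
Since 12.767 cm > 5.5 cm, the first image lies past the second lens and serves as a virtual object: d_o2 = L - d_i1 = -7.267 cm.
Applying the thin-lens equation again with f_2 = 8.5 cm and d_o2 = -7.267 cm gives d_i2 = 3.918 cm.
m_2 = -(3.918)/(-7.267) = 0.5391.
Overall magnification: m = m_1 m_2 = -0.2257.

-0.226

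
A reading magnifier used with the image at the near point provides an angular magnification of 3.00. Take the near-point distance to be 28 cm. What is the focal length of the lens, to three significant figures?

14.0 cm

For the image at the near point, M = 1 + D/f.
f = D/(M - 1) = 28/(3.0 - 1) = 14.000 cm.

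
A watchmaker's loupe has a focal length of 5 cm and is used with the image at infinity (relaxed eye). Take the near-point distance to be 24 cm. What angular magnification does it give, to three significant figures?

4.80

M = D/f = 24/5 = 4.800.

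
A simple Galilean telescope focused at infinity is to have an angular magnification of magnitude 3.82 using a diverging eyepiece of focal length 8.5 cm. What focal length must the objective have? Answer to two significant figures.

32 cm

|M| = f_obj/|f_eye|, so f_obj = |M| x |f_eye| = 3.82 x 8.5 = 32.470 cm.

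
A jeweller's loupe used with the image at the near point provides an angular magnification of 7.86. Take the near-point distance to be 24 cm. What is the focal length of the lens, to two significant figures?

3.5 cm

For the image at the near point, M = 1 + D/f.
f = D/(M - 1) = 24/(7.86 - 1) = 3.499 cm.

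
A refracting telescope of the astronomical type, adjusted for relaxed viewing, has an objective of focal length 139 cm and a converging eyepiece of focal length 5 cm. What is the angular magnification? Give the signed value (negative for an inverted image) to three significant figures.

M = -f_obj/f_eye = -139/(5) = -27.800.

-27.8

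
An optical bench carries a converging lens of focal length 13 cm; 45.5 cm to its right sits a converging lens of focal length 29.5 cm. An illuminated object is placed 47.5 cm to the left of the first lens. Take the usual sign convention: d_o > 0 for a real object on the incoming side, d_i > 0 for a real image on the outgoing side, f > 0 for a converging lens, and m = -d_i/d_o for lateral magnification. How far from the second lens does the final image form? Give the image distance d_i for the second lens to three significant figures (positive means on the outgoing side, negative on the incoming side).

-429 cm

First lens: d_i1 = 1/(1/13 - 1/47.5) = 17.899 cm.
Object distance for lens 2: d_o2 = 45.5 - 17.899 = 27.601 cm.
Second lens: d_i2 = 1/(1/29.5 - 1/(27.601)) = -428.876 cm.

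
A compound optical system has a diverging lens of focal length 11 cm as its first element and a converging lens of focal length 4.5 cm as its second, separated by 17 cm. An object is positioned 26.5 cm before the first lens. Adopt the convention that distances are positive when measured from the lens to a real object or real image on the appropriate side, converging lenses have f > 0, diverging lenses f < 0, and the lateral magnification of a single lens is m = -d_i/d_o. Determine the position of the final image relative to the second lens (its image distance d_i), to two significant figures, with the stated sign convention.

Lens 1: 1/d_i1 = 1/f_1 - 1/d_o1 = 1/(-11) - 1/26.5 = -0.12864 cm^-1, so d_i1 = -7.773 cm.
With d_i1 < 0 the first image is virtual and lies on the object side; the object distance for lens 2 is d_o2 = 17 - (-7.773) = 24.773 cm.
Lens 2: 1/d_i2 = 1/f_2 - 1/d_o2 = 1/4.5 - 1/(24.773) = 0.18186 cm^-1, so d_i2 = 5.499 cm.

5.5 cm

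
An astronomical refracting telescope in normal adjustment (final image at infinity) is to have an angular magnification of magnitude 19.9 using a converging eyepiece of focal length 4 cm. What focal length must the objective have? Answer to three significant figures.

79.6 cm

|M| = f_obj/|f_eye|, so f_obj = |M| x |f_eye| = 19.9 x 4 = 79.600 cm.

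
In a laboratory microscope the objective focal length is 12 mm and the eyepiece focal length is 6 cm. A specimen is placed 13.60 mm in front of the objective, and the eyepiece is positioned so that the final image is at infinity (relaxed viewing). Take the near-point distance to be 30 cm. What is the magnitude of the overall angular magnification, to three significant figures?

37.5

Convert to cm: f_obj = 12 mm = 1.2 cm; d_o = 13.60 mm = 1.36 cm.
Objective: 1/d_i = 1/f_obj - 1/d_o = 1/1.2 - 1/1.36 = 0.09804 cm^-1, so d_i = 10.200 cm.
m_obj = -d_i/d_o = -10.200/1.36 = -7.500.
Eyepiece angular magnification (image at infinity): M_eye = D/f_e = 30/6 = 5.000.
Overall M = m_obj x M_eye = (-7.500)(5.000) = -37.50.
|M| = 37.50.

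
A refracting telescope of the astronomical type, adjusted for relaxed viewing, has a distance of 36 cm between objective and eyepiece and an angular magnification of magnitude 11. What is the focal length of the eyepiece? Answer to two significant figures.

In normal adjustment the tube length equals f_obj + f_eye and |M| = f_obj/f_eye.
So f_obj = 11 f_eye and 11 f_eye + f_eye = 36 cm, giving f_eye = 36/12 = 3.000 cm and f_obj = 33.000 cm.

3.0 cm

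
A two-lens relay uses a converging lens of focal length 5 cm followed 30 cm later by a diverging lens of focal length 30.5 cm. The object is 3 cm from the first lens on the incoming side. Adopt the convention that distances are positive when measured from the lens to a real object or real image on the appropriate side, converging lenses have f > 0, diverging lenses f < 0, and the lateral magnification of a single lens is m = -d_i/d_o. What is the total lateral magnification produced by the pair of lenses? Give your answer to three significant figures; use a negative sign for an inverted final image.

First lens: d_i1 = 1/(1/5 - 1/3) = -7.500 cm.
m_1 = -(-7.500)/3 = 2.5000.
With d_i1 < 0 the first image is virtual and lies on the object side; the object distance for lens 2 is d_o2 = 30 - (-7.500) = 37.500 cm.
Second lens: d_i2 = 1/(1/(-30.5) - 1/(37.500)) = -16.820 cm.
m_2 = -(-16.820)/(37.500) = 0.4485.
Total m = m_1 x m_2 = (2.5000)(0.4485) = 1.1213.

1.12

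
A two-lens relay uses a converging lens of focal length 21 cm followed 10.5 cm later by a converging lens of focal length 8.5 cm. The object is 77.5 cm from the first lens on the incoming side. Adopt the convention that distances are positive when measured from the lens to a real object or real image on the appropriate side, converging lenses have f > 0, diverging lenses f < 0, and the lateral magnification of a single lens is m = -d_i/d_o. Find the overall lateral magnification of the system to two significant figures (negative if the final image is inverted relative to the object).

Lens 1: 1/d_i1 = 1/f_1 - 1/d_o1 = 1/21 - 1/77.5 = 0.03472 cm^-1, so d_i1 = 28.805 cm.
m_1 = -(28.805)/77.5 = -0.3717.
This image would form 28.805 cm past lens 1, i.e. 18.305 cm beyond lens 2, so it is a virtual object for lens 2: d_o2 = 10.5 - 28.805 = -18.305 cm.
Lens 2: 1/d_i2 = 1/f_2 - 1/d_o2 = 1/8.5 - 1/(-18.305) = 0.17228 cm^-1, so d_i2 = 5.805 cm.
m_2 = -(5.805)/(-18.305) = 0.3171.
Total m = m_1 x m_2 = (-0.3717)(0.3171) = -0.1179.

-0.12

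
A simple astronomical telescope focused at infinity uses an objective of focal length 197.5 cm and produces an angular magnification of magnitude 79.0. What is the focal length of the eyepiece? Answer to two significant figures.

2.5 cm

|M| = f_obj/f_eye, so f_eye = f_obj/|M| = 197.5/79.0 = 2.500 cm.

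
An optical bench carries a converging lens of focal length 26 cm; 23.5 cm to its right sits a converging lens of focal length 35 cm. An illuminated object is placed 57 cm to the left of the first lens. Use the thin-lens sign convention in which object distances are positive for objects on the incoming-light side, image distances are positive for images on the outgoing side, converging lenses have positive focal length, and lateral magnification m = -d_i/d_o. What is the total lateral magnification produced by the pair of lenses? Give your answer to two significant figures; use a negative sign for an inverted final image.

First lens: d_i1 = 1/(1/26 - 1/57) = 47.806 cm.
m_1 = -(47.806)/57 = -0.8387.
This image would form 47.806 cm past lens 1, i.e. 24.306 cm beyond lens 2, so it is a virtual object for lens 2: d_o2 = 23.5 - 47.806 = -24.306 cm.
Second lens: d_i2 = 1/(1/35 - 1/(-24.306)) = 14.345 cm.
m_2 = -(14.345)/(-24.306) = 0.5902.
The system's lateral magnification is m_1 m_2 = (-0.8387)(0.5902) = -0.4950.

-0.49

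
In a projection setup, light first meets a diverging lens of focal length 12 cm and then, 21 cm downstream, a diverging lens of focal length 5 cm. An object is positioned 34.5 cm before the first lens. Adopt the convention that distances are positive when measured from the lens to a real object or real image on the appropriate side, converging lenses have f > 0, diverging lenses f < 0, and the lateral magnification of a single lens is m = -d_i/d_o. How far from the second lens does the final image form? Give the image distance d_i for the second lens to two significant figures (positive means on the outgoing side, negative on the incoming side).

First lens: d_i1 = 1/(1/(-12) - 1/34.5) = -8.903 cm.
With d_i1 < 0 the first image is virtual and lies on the object side; the object distance for lens 2 is d_o2 = 21 - (-8.903) = 29.903 cm.
Second lens: d_i2 = 1/(1/(-5) - 1/(29.903)) = -4.284 cm.

-4.3 cm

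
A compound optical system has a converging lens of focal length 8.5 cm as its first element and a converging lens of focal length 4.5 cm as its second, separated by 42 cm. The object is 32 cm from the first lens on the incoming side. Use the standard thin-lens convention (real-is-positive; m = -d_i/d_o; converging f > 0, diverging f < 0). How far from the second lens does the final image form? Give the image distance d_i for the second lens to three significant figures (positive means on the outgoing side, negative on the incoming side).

First lens: d_i1 = 1/(1/8.5 - 1/32) = 11.574 cm.
Object distance for lens 2: d_o2 = 42 - 11.574 = 30.426 cm.
Second lens: d_i2 = 1/(1/4.5 - 1/(30.426)) = 5.281 cm.

5.28 cm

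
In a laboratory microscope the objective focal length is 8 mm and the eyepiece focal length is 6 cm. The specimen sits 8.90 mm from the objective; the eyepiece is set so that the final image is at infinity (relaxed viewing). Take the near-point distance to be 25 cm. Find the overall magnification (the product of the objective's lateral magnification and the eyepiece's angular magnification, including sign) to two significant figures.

Convert to cm: f_obj = 8 mm = 0.8 cm; d_o = 8.90 mm = 0.89 cm.
Objective: 1/d_i = 1/f_obj - 1/d_o = 1/0.8 - 1/0.89 = 0.12640 cm^-1, so d_i = 7.911 cm.
m_obj = -d_i/d_o = -7.911/0.89 = -8.889.
Eyepiece angular magnification (image at infinity): M_eye = D/f_e = 25/6 = 4.167.
Overall M = m_obj x M_eye = (-8.889)(4.167) = -37.04.

-37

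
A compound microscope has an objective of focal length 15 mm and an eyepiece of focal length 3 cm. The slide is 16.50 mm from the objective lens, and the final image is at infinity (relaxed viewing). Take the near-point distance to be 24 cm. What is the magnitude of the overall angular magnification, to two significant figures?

80

Convert to cm: f_obj = 15 mm = 1.5 cm; d_o = 16.50 mm = 1.65 cm.
Objective: 1/d_i = 1/f_obj - 1/d_o = 1/1.5 - 1/1.65 = 0.06061 cm^-1, so d_i = 16.500 cm.
m_obj = -d_i/d_o = -16.500/1.65 = -10.000.
Eyepiece angular magnification (image at infinity): M_eye = D/f_e = 24/3 = 8.000.
Overall M = m_obj x M_eye = (-10.000)(8.000) = -80.00.
|M| = 80.00.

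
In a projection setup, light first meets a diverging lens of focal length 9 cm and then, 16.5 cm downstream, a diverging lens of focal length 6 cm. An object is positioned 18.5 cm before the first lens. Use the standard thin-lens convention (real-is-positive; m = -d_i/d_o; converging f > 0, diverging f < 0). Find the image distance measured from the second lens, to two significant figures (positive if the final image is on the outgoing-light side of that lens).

Lens 1: 1/d_i1 = 1/f_1 - 1/d_o1 = 1/(-9) - 1/18.5 = -0.16517 cm^-1, so d_i1 = -6.055 cm.
The intermediate image is virtual, 6.055 cm to the left of lens 1, so d_o2 = L - d_i1 = 16.5 - (-6.055) = 22.555 cm.
Lens 2: 1/d_i2 = 1/f_2 - 1/d_o2 = 1/(-6) - 1/(22.555) = -0.21100 cm^-1, so d_i2 = -4.739 cm.

-4.7 cm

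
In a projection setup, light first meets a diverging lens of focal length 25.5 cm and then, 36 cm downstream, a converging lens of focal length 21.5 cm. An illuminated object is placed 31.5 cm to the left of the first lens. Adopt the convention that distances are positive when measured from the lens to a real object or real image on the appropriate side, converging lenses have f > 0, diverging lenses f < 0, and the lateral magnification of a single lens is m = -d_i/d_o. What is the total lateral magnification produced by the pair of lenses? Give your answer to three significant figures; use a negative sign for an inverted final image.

Applying the thin-lens equation to the first lens, 1/(-25.5) = 1/31.5 + 1/d_i1, which gives d_i1 = -14.092 cm.
Its lateral magnification is m_1 = -d_i1/d_o1 = -(-14.092)/31.5 = 0.4474.
With d_i1 < 0 the first image is virtual and lies on the object side; the object distance for lens 2 is d_o2 = 36 - (-14.092) = 50.092 cm.
Applying the thin-lens equation again with f_2 = 21.5 cm and d_o2 = 50.092 cm gives d_i2 = 37.667 cm.
m_2 = -(37.667)/(50.092) = -0.7520.
Total m = m_1 x m_2 = (0.4474)(-0.7520) = -0.3364.

-0.336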